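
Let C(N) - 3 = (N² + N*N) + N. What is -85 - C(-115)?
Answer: -26423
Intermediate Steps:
C(N) = 3 + N + 2*N² (C(N) = 3 + ((N² + N*N) + N) = 3 + ((N² + N²) + N) = 3 + (2*N² + N) = 3 + (N + 2*N²) = 3 + N + 2*N²)
-85 - C(-115) = -85 - (3 - 115 + 2*(-115)²) = -85 - (3 - 115 + 2*13225) = -85 - (3 - 115 + 26450) = -85 - 1*26338 = -85 - 26338 = -26423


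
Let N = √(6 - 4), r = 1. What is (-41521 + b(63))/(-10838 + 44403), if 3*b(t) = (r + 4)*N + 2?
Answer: -124561/100695 + √2/20139 ≈ -1.2369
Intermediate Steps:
N = √2 ≈ 1.4142
b(t) = ⅔ + 5*√2/3 (b(t) = ((1 + 4)*√2 + 2)/3 = (5*√2 + 2)/3 = (2 + 5*√2)/3 = ⅔ + 5*√2/3)
(-41521 + b(63))/(-10838 + 44403) = (-41521 + (⅔ + 5*√2/3))/(-10838 + 44403) = (-124561/3 + 5*√2/3)/33565 = (-124561/3 + 5*√2/3)*(1/33565) = -124561/100695 + √2/20139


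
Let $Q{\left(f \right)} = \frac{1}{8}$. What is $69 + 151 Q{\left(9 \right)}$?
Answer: $\frac{703}{8} \approx 87.875$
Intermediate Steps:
$Q{\left(f \right)} = \frac{1}{8}$
$69 + 151 Q{\left(9 \right)} = 69 + 151 \cdot \frac{1}{8} = 69 + \frac{151}{8} = \frac{703}{8}$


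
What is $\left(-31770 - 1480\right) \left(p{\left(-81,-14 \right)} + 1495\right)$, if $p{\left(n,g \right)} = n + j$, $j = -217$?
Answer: $-39800250$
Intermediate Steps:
$p{\left(n,g \right)} = -217 + n$ ($p{\left(n,g \right)} = n - 217 = -217 + n$)
$\left(-31770 - 1480\right) \left(p{\left(-81,-14 \right)} + 1495\right) = \left(-31770 - 1480\right) \left(\left(-217 - 81\right) + 1495\right) = - 33250 \left(-298 + 1495\right) = \left(-33250\right) 1197 = -39800250$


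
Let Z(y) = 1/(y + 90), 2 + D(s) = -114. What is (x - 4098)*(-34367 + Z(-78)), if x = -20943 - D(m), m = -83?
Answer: 10279144775/12 ≈ 8.5660e+8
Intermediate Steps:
D(s) = -116 (D(s) = -2 - 114 = -116)
x = -20827 (x = -20943 - 1*(-116) = -20943 + 116 = -20827)
Z(y) = 1/(90 + y)
(x - 4098)*(-34367 + Z(-78)) = (-20827 - 4098)*(-34367 + 1/(90 - 78)) = -24925*(-34367 + 1/12) = -24925*(-412403/12) = 10279144775/12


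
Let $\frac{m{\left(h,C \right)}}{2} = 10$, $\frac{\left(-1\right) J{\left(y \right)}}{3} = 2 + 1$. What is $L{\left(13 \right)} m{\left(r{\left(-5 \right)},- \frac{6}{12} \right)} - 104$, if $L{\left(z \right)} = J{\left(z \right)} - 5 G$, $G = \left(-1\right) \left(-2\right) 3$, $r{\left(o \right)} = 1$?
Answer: $-884$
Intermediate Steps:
$J{\left(y \right)} = -9$ ($J{\left(y \right)} = - 3 \left(2 + 1\right) = \left(-3\right) 3 = -9$)
$G = 6$ ($G = 2 \cdot 3 = 6$)
$m{\left(h,C \right)} = 20$ ($m{\left(h,C \right)} = 2 \cdot 10 = 20$)
$L{\left(z \right)} = -39$ ($L{\left(z \right)} = -9 - 30 = -39$)
$L{\left(13 \right)} m{\left(r{\left(-5 \right)},- \frac{6}{12} \right)} - 104 = \left(-39\right) 20 - 104 = -780 - 104 = -884$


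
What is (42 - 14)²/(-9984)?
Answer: -49/624 ≈ -0.078526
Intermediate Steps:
(42 - 14)²/(-9984) = 28²*(-1/9984) = 784*(-1/9984) = -49/624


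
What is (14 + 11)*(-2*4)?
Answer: -200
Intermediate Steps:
(14 + 11)*(-2*4) = 25*(-8) = -200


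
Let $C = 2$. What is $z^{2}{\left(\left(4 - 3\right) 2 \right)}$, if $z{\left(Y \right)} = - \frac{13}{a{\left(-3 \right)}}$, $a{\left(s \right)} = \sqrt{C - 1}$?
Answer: $169$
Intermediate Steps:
$a{\left(s \right)} = 1$ ($a{\left(s \right)} = \sqrt{2 - 1} = \sqrt{1} = 1$)
$z{\left(Y \right)} = -13$ ($z{\left(Y \right)} = - \frac{13}{1} = \left(-13\right) 1 = -13$)
$z^{2}{\left(\left(4 - 3\right) 2 \right)} = \left(-13\right)^{2} = 169$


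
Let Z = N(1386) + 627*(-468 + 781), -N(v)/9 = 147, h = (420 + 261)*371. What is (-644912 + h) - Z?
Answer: -587189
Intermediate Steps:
h = 252651 (h = 681*371 = 252651)
N(v) = -1323 (N(v) = -9*147 = -1323)
Z = 194928 (Z = -1323 + 627*(-468 + 781) = -1323 + 627*313 = -1323 + 196251 = 194928)
(-644912 + h) - Z = (-644912 + 252651) - 1*194928 = -392261 - 194928 = -587189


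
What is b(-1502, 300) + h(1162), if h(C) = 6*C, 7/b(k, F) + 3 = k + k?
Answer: 20964797/3007 ≈ 6972.0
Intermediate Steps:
b(k, F) = 7/(-3 + 2*k) (b(k, F) = 7/(-3 + (k + k)) = 7/(-3 + 2*k))
b(-1502, 300) + h(1162) = 7/(-3 + 2*(-1502)) + 6*1162 = 7/(-3 - 3004) + 6972 = 7/(-3007) + 6972 = 7*(-1/3007) + 6972 = -7/3007 + 6972 = 20964797/3007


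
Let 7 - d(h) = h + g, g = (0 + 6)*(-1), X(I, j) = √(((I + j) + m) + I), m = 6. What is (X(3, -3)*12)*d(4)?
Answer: 324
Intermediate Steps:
X(I, j) = √(6 + j + 2*I) (X(I, j) = √(((I + j) + 6) + I) = √((6 + I + j) + I) = √(6 + j + 2*I))
g = -6 (g = 6*(-1) = -6)
d(h) = 13 - h (d(h) = 7 - (h - 6) = 7 - (-6 + h) = 7 + (6 - h) = 13 - h)
(X(3, -3)*12)*d(4) = (√(6 - 3 + 2*3)*12)*(13 - 1*4) = (√(6 - 3 + 6)*12)*(13 - 4) = (√9*12)*9 = (3*12)*9 = 36*9 = 324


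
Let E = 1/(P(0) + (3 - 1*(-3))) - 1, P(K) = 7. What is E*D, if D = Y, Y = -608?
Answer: 7296/13 ≈ 561.23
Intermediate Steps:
D = -608
E = -12/13 (E = 1/(7 + (3 - 1*(-3))) - 1 = 1/(7 + (3 + 3)) - 1 = 1/(7 + 6) - 1 = 1/13 - 1 = -12/13 ≈ -0.92308)
E*D = -12/13*(-608) = 7296/13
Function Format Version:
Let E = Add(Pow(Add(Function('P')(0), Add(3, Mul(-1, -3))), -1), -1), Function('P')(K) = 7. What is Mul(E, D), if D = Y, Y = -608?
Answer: Rational(7296, 13) ≈ 561.23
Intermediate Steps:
D = -608
E = Rational(-12, 13) (E = Add(Pow(Add(7, Add(3, Mul(-1, -3))), -1), -1) = Add(Pow(Add(7, Add(3, 3)), -1), -1) = Add(Pow(Add(7, 6), -1), -1) = Add(Pow(13, -1), -1) = Add(Rational(1, 13), -1) = Rational(-12, 13) ≈ -0.92308)
Mul(E, D) = Mul(Rational(-12, 13), -608) = Rational(7296, 13)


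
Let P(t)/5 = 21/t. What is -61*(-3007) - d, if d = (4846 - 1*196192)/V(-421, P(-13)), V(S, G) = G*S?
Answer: 2703626011/14735 ≈ 1.8348e+5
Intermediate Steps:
P(t) = 105/t (P(t) = 5*(21/t) = 105/t)
d = -829166/14735 (d = (4846 - 1*196192)/(((105/(-13))*(-421))) = (4846 - 196192)/(((105*(-1/13))*(-421))) = -191346/((-105/13*(-421))) = -191346/44205/13 = -191346*13/44205 = -829166/14735 ≈ -56.272)
-61*(-3007) - d = -61*(-3007) - 1*(-829166/14735) = 183427 + 829166/14735 = 2703626011/14735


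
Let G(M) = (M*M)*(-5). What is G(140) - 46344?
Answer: -144344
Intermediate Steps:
G(M) = -5*M² (G(M) = M²*(-5) = -5*M²)
G(140) - 46344 = -5*140² - 46344 = -5*19600 - 46344 = -98000 - 46344 = -144344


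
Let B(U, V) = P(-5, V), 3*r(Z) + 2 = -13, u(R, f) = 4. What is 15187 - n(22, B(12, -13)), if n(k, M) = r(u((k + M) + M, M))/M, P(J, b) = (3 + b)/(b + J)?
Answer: 15196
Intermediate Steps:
r(Z) = -5 (r(Z) = -⅔ + (⅓)*(-13) = -⅔ - 13/3 = -5)
P(J, b) = (3 + b)/(J + b)
B(U, V) = (3 + V)/(-5 + V)
n(k, M) = -5/M
15187 - n(22, B(12, -13)) = 15187 - (-5)/((3 - 13)/(-5 - 13)) = 15187 - (-5)/(-10/(-18)) = 15187 - (-5)/((-1/18*(-10))) = 15187 - (-5)/5/9 = 15187 - (-5)*9/5 = 15187 - 1*(-9) = 15187 + 9 = 15196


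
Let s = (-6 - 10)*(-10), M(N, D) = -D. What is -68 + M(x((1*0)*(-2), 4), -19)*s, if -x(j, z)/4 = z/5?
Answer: 2972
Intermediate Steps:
x(j, z) = -4*z/5
s = 160 (s = -16*(-10) = 160)
-68 + M(x((1*0)*(-2), 4), -19)*s = -68 - 1*(-19)*160 = -68 + 19*160 = -68 + 3040 = 2972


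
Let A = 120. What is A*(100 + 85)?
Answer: 22200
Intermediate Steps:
A*(100 + 85) = 120*(100 + 85) = 120*185 = 22200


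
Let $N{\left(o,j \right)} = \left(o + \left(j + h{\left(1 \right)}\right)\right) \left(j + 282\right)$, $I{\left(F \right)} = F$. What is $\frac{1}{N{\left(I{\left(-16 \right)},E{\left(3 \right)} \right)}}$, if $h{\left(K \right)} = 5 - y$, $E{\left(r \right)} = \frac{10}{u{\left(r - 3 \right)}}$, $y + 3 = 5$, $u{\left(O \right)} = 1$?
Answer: $- \frac{1}{876} \approx -0.0011416$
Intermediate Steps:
$y = 2$ ($y = -3 + 5 = 2$)
$E{\left(r \right)} = 10$ ($E{\left(r \right)} = \frac{10}{1} = 10 \cdot 1 = 10$)
$h{\left(K \right)} = 3$ ($h{\left(K \right)} = 5 - 2 = 3$)
$N{\left(o,j \right)} = \left(282 + j\right) \left(3 + j + o\right)$ ($N{\left(o,j \right)} = \left(o + \left(j + 3\right)\right) \left(j + 282\right) = \left(o + \left(3 + j\right)\right) \left(282 + j\right) = \left(3 + j + o\right) \left(282 + j\right) = \left(282 + j\right) \left(3 + j + o\right)$)
$\frac{1}{N{\left(I{\left(-16 \right)},E{\left(3 \right)} \right)}} = \frac{1}{846 + 10^{2} + 282 \left(-16\right) + 285 \cdot 10 + 10 \left(-16\right)} = \frac{1}{846 + 100 - 4512 + 2850 - 160} = \frac{1}{-876} = - \frac{1}{876}$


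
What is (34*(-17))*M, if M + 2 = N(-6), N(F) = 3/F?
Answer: 1445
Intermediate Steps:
M = -5/2 (M = -2 + 3/(-6) = -2 + 3*(-1/6) = -2 - 1/2 = -5/2 ≈ -2.5000)
(34*(-17))*M = (34*(-17))*(-5/2) = -578*(-5/2) = 1445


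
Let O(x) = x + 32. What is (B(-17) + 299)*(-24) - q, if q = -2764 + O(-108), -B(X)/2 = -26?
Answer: -5584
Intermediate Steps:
B(X) = 52 (B(X) = -2*(-26) = 52)
O(x) = 32 + x
q = -2840 (q = -2764 + (32 - 108) = -2764 - 76 = -2840)
(B(-17) + 299)*(-24) - q = (52 + 299)*(-24) - 1*(-2840) = 351*(-24) + 2840 = -8424 + 2840 = -5584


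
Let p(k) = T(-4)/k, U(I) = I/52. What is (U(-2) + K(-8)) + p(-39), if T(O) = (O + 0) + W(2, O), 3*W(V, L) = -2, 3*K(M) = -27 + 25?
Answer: -137/234 ≈ -0.58547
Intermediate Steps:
K(M) = -⅔ (K(M) = (-27 + 25)/3 = (⅓)*(-2) = -⅔)
W(V, L) = -⅔ (W(V, L) = (⅓)*(-2) = -⅔)
T(O) = -⅔ + O (T(O) = (O + 0) - ⅔ = O - ⅔ = -⅔ + O)
U(I) = I/52 (U(I) = I*(1/52) = I/52)
p(k) = -14/(3*k) (p(k) = (-⅔ - 4)/k = -14/(3*k))
(U(-2) + K(-8)) + p(-39) = ((1/52)*(-2) - ⅔) - 14/3/(-39) = (-1/26 - ⅔) - 14/3*(-1/39) = -55/78 + 14/117 = -137/234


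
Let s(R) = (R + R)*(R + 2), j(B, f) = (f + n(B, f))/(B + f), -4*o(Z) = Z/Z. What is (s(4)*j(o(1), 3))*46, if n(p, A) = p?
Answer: 2208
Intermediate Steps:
o(Z) = -1/4 (o(Z) = -Z/(4*Z) = -1/4*1 = -1/4)
j(B, f) = 1 (j(B, f) = (f + B)/(B + f) = (B + f)/(B + f) = 1)
s(R) = 2*R*(2 + R) (s(R) = (2*R)*(2 + R) = 2*R*(2 + R))
(s(4)*j(o(1), 3))*46 = ((2*4*(2 + 4))*1)*46 = ((2*4*6)*1)*46 = (48*1)*46 = 48*46 = 2208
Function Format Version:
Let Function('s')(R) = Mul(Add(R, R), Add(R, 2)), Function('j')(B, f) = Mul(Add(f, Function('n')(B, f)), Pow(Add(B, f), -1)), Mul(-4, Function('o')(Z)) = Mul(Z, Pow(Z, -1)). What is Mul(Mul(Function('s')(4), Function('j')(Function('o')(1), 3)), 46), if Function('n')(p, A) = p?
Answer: 2208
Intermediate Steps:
Function('o')(Z) = Rational(-1, 4) (Function('o')(Z) = Mul(Rational(-1, 4), Mul(Z, Pow(Z, -1))) = Mul(Rational(-1, 4), 1) = Rational(-1, 4))
Function('j')(B, f) = 1 (Function('j')(B, f) = Mul(Add(f, B), Pow(Add(B, f), -1)) = Mul(Add(B, f), Pow(Add(B, f), -1)) = 1)
Function('s')(R) = Mul(2, R, Add(2, R)) (Function('s')(R) = Mul(Mul(2, R), Add(2, R)) = Mul(2, R, Add(2, R)))
Mul(Mul(Function('s')(4), Function('j')(Function('o')(1), 3)), 46) = Mul(Mul(Mul(2, 4, Add(2, 4)), 1), 46) = Mul(Mul(Mul(2, 4, 6), 1), 46) = Mul(Mul(48, 1), 46) = Mul(48, 46) = 2208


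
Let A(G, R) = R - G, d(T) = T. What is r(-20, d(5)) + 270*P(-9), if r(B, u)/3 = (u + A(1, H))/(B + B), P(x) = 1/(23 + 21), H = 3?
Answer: 2469/440 ≈ 5.6114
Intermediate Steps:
P(x) = 1/44
r(B, u) = 3*(2 + u)/(2*B) (r(B, u) = 3*((u + (3 - 1*1))/(B + B)) = 3*((u + (3 - 1))/((2*B))) = 3*((u + 2)*(1/(2*B))) = 3*((2 + u)*(1/(2*B))) = 3*((2 + u)/(2*B)) = 3*(2 + u)/(2*B))
r(-20, d(5)) + 270*P(-9) = (3/2)*(2 + 5)/(-20) + 270*(1/44) = (3/2)*(-1/20)*7 + 135/22 = -21/40 + 135/22 = 2469/440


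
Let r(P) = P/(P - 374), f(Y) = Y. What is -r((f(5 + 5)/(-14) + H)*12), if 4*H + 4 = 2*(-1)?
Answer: -93/1402 ≈ -0.066334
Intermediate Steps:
H = -3/2 (H = -1 + (2*(-1))/4 = -1 + (1/4)*(-2) = -1 - 1/2 = -3/2 ≈ -1.5000)
r(P) = P/(-374 + P)
-r((f(5 + 5)/(-14) + H)*12) = -((5 + 5)/(-14) - 3/2)*12/(-374 + ((5 + 5)/(-14) - 3/2)*12) = -(10*(-1/14) - 3/2)*12/(-374 + (10*(-1/14) - 3/2)*12) = -(-5/7 - 3/2)*12/(-374 + (-5/7 - 3/2)*12) = -(-31/14*12)/(-374 - 31/14*12) = -(-186)/(7*(-374 - 186/7)) = -(-186)/(7*(-2804/7)) = -(-186)*(-7)/(7*2804) = -1*93/1402 = -93/1402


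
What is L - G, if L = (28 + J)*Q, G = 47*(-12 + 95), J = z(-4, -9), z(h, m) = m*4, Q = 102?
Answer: -4717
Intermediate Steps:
z(h, m) = 4*m
J = -36 (J = 4*(-9) = -36)
G = 3901 (G = 47*83 = 3901)
L = -816 (L = (28 - 36)*102 = -8*102 = -816)
L - G = -816 - 1*3901 = -816 - 3901 = -4717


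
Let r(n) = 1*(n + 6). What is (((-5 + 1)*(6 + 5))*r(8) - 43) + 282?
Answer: -377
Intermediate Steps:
r(n) = 6 + n (r(n) = 1*(6 + n) = 6 + n)
(((-5 + 1)*(6 + 5))*r(8) - 43) + 282 = (((-5 + 1)*(6 + 5))*(6 + 8) - 43) + 282 = (-4*11*14 - 43) + 282 = (-44*14 - 43) + 282 = (-616 - 43) + 282 = -659 + 282 = -377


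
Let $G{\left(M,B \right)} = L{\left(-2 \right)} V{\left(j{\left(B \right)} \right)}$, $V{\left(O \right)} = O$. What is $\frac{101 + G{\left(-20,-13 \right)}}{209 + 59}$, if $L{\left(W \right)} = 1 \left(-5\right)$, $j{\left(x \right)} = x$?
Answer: $\frac{83}{134} \approx 0.6194$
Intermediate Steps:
$L{\left(W \right)} = -5$
$G{\left(M,B \right)} = - 5 B$
$\frac{101 + G{\left(-20,-13 \right)}}{209 + 59} = \frac{101 - -65}{209 + 59} = \frac{101 + 65}{268} = 166 \cdot \frac{1}{268} = \frac{83}{134}$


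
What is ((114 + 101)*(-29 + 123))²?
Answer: 408444100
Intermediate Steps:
((114 + 101)*(-29 + 123))² = (215*94)² = 20210² = 408444100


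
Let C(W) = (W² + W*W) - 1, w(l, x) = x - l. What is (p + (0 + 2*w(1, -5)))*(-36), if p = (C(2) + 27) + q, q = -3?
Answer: -684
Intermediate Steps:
C(W) = -1 + 2*W² (C(W) = (W² + W²) - 1 = 2*W² - 1 = -1 + 2*W²)
p = 31 (p = ((-1 + 2*2²) + 27) - 3 = ((-1 + 2*4) + 27) - 3 = ((-1 + 8) + 27) - 3 = (7 + 27) - 3 = 34 - 3 = 31)
(p + (0 + 2*w(1, -5)))*(-36) = (31 + (0 + 2*(-5 - 1*1)))*(-36) = (31 + (0 + 2*(-5 - 1)))*(-36) = (31 + (0 + 2*(-6)))*(-36) = (31 + (0 - 12))*(-36) = (31 - 12)*(-36) = 19*(-36) = -684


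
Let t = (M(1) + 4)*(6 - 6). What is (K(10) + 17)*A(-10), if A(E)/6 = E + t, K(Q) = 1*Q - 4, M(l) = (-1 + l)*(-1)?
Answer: -1380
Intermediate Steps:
M(l) = 1 - l
K(Q) = -4 + Q (K(Q) = Q - 4 = -4 + Q)
t = 0 (t = ((1 - 1*1) + 4)*(6 - 6) = ((1 - 1) + 4)*0 = (0 + 4)*0 = 4*0 = 0)
A(E) = 6*E (A(E) = 6*(E + 0) = 6*E)
(K(10) + 17)*A(-10) = ((-4 + 10) + 17)*(6*(-10)) = (6 + 17)*(-60) = 23*(-60) = -1380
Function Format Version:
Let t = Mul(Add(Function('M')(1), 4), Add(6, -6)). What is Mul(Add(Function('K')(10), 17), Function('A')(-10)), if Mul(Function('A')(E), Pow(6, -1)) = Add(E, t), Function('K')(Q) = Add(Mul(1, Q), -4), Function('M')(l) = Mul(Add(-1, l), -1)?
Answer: -1380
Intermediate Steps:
Function('M')(l) = Add(1, Mul(-1, l))
Function('K')(Q) = Add(-4, Q) (Function('K')(Q) = Add(Q, -4) = Add(-4, Q))
t = 0 (t = Mul(Add(Add(1, Mul(-1, 1)), 4), Add(6, -6)) = Mul(Add(Add(1, -1), 4), 0) = Mul(Add(0, 4), 0) = Mul(4, 0) = 0)
Function('A')(E) = Mul(6, E) (Function('A')(E) = Mul(6, Add(E, 0)) = Mul(6, E))
Mul(Add(Function('K')(10), 17), Function('A')(-10)) = Mul(Add(Add(-4, 10), 17), Mul(6, -10)) = Mul(Add(6, 17), -60) = Mul(23, -60) = -1380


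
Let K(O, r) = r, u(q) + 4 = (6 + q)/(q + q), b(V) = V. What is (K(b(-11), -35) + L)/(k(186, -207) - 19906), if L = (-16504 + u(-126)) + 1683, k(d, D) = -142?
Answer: 156025/210504 ≈ 0.74120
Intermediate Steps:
u(q) = -4 + (6 + q)/(2*q) (u(q) = -4 + (6 + q)/(q + q) = -4 + (6 + q)/((2*q)) = -4 + (6 + q)*(1/(2*q)) = -4 + (6 + q)/(2*q))
L = -311315/21 (L = (-16504 + (-7/2 + 3/(-126))) + 1683 = (-16504 + (-7/2 + 3*(-1/126))) + 1683 = (-16504 + (-7/2 - 1/42)) + 1683 = (-16504 - 74/21) + 1683 = -346658/21 + 1683 = -311315/21 ≈ -14825.)
(K(b(-11), -35) + L)/(k(186, -207) - 19906) = (-35 - 311315/21)/(-142 - 19906) = -312050/21/(-20048) = -312050/21*(-1/20048) = 156025/210504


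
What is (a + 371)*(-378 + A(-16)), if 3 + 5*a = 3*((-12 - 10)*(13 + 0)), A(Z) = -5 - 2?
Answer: -76538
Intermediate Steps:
A(Z) = -7
a = -861/5 (a = -⅗ + (3*((-12 - 10)*(13 + 0)))/5 = -⅗ + (3*(-22*13))/5 = -⅗ + (3*(-286))/5 = -⅗ + (⅕)*(-858) = -⅗ - 858/5 = -861/5 ≈ -172.20)
(a + 371)*(-378 + A(-16)) = (-861/5 + 371)*(-378 - 7) = (994/5)*(-385) = -76538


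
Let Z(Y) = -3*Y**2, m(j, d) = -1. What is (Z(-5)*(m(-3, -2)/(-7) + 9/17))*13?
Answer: -78000/119 ≈ -655.46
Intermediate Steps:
(Z(-5)*(m(-3, -2)/(-7) + 9/17))*13 = ((-3*(-5)**2)*(-1/(-7) + 9/17))*13 = ((-3*25)*(-1*(-1/7) + 9*(1/17)))*13 = -75*(1/7 + 9/17)*13 = -75*80/119*13 = -6000/119*13 = -78000/119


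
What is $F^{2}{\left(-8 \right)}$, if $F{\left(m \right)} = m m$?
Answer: $4096$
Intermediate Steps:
$F{\left(m \right)} = m^{2}$
$F^{2}{\left(-8 \right)} = \left(\left(-8\right)^{2}\right)^{2} = 64^{2} = 4096$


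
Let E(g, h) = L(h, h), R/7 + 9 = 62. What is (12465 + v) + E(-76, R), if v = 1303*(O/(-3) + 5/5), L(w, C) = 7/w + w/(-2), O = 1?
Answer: 4181123/318 ≈ 13148.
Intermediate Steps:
L(w, C) = 7/w - w/2 (L(w, C) = 7/w + w*(-½) = 7/w - w/2)
R = 371 (R = -63 + 7*62 = -63 + 434 = 371)
v = 2606/3 (v = 1303*(1/(-3) + 5/5) = 1303*(1*(-⅓) + 5*(⅕)) = 1303*(-⅓ + 1) = 1303*(⅔) = 2606/3 ≈ 868.67)
E(g, h) = 7/h - h/2
(12465 + v) + E(-76, R) = (12465 + 2606/3) + (7/371 - ½*371) = 40001/3 + (7*(1/371) - 371/2) = 40001/3 + (1/53 - 371/2) = 40001/3 - 19661/106 = 4181123/318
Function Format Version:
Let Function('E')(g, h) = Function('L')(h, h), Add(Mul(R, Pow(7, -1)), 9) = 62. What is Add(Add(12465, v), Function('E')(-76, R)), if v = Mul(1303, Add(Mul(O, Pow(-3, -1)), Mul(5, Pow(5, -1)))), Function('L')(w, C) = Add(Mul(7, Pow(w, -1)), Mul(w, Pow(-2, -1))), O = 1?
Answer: Rational(4181123, 318) ≈ 13148.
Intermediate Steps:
Function('L')(w, C) = Add(Mul(7, Pow(w, -1)), Mul(Rational(-1, 2), w)) (Function('L')(w, C) = Add(Mul(7, Pow(w, -1)), Mul(w, Rational(-1, 2))) = Add(Mul(7, Pow(w, -1)), Mul(Rational(-1, 2), w)))
R = 371 (R = Add(-63, Mul(7, 62)) = Add(-63, 434) = 371)
v = Rational(2606, 3) (v = Mul(1303, Add(Mul(1, Pow(-3, -1)), Mul(5, Pow(5, -1)))) = Mul(1303, Add(Mul(1, Rational(-1, 3)), Mul(5, Rational(1, 5)))) = Mul(1303, Add(Rational(-1, 3), 1)) = Mul(1303, Rational(2, 3)) = Rational(2606, 3) ≈ 868.67)
Function('E')(g, h) = Add(Mul(7, Pow(h, -1)), Mul(Rational(-1, 2), h))
Add(Add(12465, v), Function('E')(-76, R)) = Add(Add(12465, Rational(2606, 3)), Add(Mul(7, Pow(371, -1)), Mul(Rational(-1, 2), 371))) = Add(Rational(40001, 3), Add(Mul(7, Rational(1, 371)), Rational(-371, 2))) = Add(Rational(40001, 3), Add(Rational(1, 53), Rational(-371, 2))) = Add(Rational(40001, 3), Rational(-19661, 106)) = Rational(4181123, 318)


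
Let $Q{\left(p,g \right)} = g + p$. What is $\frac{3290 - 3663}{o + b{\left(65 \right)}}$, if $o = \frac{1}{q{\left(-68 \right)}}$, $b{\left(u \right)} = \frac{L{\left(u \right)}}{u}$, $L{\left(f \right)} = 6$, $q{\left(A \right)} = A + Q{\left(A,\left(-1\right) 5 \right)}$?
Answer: $- \frac{3418545}{781} \approx -4377.1$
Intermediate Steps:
$q{\left(A \right)} = -5 + 2 A$ ($q{\left(A \right)} = A + \left(\left(-1\right) 5 + A\right) = A + \left(-5 + A\right) = -5 + 2 A$)
$b{\left(u \right)} = \frac{6}{u}$
$o = - \frac{1}{141}$ ($o = \frac{1}{-5 + 2 \left(-68\right)} = \frac{1}{-5 - 136} = \frac{1}{-141} = - \frac{1}{141} \approx -0.0070922$)
$\frac{3290 - 3663}{o + b{\left(65 \right)}} = \frac{3290 - 3663}{- \frac{1}{141} + \frac{6}{65}} = - \frac{373}{- \frac{1}{141} + 6 \cdot \frac{1}{65}} = - \frac{373}{- \frac{1}{141} + \frac{6}{65}} = - \frac{373}{\frac{781}{9165}} = \left(-373\right) \frac{9165}{781} = - \frac{3418545}{781}$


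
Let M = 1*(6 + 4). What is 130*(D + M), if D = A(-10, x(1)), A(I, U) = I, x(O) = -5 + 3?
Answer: 0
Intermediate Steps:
x(O) = -2
D = -10
M = 10 (M = 1*10 = 10)
130*(D + M) = 130*(-10 + 10) = 130*0 = 0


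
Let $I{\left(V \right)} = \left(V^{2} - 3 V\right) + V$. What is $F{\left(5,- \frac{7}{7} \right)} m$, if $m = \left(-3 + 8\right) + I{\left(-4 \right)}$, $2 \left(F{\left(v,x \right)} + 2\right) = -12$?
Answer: $-232$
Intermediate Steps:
$F{\left(v,x \right)} = -8$ ($F{\left(v,x \right)} = -2 + \frac{1}{2} \left(-12\right) = -2 - 6 = -8$)
$I{\left(V \right)} = V^{2} - 2 V$
$m = 29$ ($m = \left(-3 + 8\right) - 4 \left(-2 - 4\right) = 5 - -24 = 5 + 24 = 29$)
$F{\left(5,- \frac{7}{7} \right)} m = \left(-8\right) 29 = -232$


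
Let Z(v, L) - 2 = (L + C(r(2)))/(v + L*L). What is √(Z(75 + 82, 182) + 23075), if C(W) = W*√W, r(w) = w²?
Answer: 3*√2840074172043/33281 ≈ 151.91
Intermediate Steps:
C(W) = W^(3/2)
Z(v, L) = 2 + (8 + L)/(v + L²) (Z(v, L) = 2 + (L + (2²)^(3/2))/(v + L*L) = 2 + (L + 4^(3/2))/(v + L²) = 2 + (L + 8)/(v + L²) = 2 + (8 + L)/(v + L²))
√(Z(75 + 82, 182) + 23075) = √((8 + 182 + 2*(75 + 82) + 2*182²)/((75 + 82) + 182²) + 23075) = √((8 + 182 + 2*157 + 2*33124)/(157 + 33124) + 23075) = √((8 + 182 + 314 + 66248)/33281 + 23075) = √((1/33281)*66752 + 23075) = √(66752/33281 + 23075) = √(768025827/33281) = 3*√2840074172043/33281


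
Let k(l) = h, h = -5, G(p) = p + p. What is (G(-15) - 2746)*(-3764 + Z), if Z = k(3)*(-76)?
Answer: 9393984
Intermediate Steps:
G(p) = 2*p
k(l) = -5
Z = 380 (Z = -5*(-76) = 380)
(G(-15) - 2746)*(-3764 + Z) = (2*(-15) - 2746)*(-3764 + 380) = (-30 - 2746)*(-3384) = -2776*(-3384) = 9393984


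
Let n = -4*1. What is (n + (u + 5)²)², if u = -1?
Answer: 144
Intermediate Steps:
n = -4
(n + (u + 5)²)² = (-4 + (-1 + 5)²)² = (-4 + 4²)² = (-4 + 16)² = 12² = 144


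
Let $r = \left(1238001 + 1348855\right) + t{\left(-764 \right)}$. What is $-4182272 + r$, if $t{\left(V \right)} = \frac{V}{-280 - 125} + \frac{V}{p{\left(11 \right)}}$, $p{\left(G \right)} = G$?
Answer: $- \frac{7107879296}{4455} \approx -1.5955 \cdot 10^{6}$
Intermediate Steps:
$t{\left(V \right)} = \frac{394 V}{4455}$ ($t{\left(V \right)} = \frac{V}{-280 - 125} + \frac{V}{11} = \frac{V}{-280 - 125} + V \frac{1}{11} = \frac{V}{-405} + \frac{V}{11} = V \left(- \frac{1}{405}\right) + \frac{V}{11} = - \frac{V}{405} + \frac{V}{11} = \frac{394 V}{4455}$)
$r = \frac{11524142464}{4455}$ ($r = \left(1238001 + 1348855\right) + \frac{394}{4455} \left(-764\right) = 2586856 - \frac{301016}{4455} = \frac{11524142464}{4455} \approx 2.5868 \cdot 10^{6}$)
$-4182272 + r = -4182272 + \frac{11524142464}{4455} = - \frac{7107879296}{4455}$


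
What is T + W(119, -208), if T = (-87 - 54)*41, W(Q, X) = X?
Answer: -5989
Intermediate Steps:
T = -5781 (T = -141*41 = -5781)
T + W(119, -208) = -5781 - 208 = -5989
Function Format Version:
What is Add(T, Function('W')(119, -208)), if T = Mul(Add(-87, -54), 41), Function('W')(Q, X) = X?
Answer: -5989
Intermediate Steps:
T = -5781 (T = Mul(-141, 41) = -5781)
Add(T, Function('W')(119, -208)) = Add(-5781, -208) = -5989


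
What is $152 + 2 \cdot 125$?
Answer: $402$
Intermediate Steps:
$152 + 2 \cdot 125 = 152 + 250 = 402$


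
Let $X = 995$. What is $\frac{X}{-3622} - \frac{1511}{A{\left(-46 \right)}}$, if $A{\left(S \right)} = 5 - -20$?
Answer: $- \frac{5497717}{90550} \approx -60.715$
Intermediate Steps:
$A{\left(S \right)} = 25$ ($A{\left(S \right)} = 5 + 20 = 25$)
$\frac{X}{-3622} - \frac{1511}{A{\left(-46 \right)}} = \frac{995}{-3622} - \frac{1511}{25} = 995 \left(- \frac{1}{3622}\right) - \frac{1511}{25} = - \frac{995}{3622} - \frac{1511}{25} = - \frac{5497717}{90550}$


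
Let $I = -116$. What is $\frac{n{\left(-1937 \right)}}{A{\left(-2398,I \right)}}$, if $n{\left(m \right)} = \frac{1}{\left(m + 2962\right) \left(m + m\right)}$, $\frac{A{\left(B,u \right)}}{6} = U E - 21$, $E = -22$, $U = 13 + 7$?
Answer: $\frac{1}{10983371100} \approx 9.1047 \cdot 10^{-11}$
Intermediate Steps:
$U = 20$
$A{\left(B,u \right)} = -2766$ ($A{\left(B,u \right)} = 6 \left(20 \left(-22\right) - 21\right) = 6 \left(-440 - 21\right) = 6 \left(-461\right) = -2766$)
$n{\left(m \right)} = \frac{1}{2 m \left(2962 + m\right)}$ ($n{\left(m \right)} = \frac{1}{\left(2962 + m\right) 2 m} = \frac{1}{2 m \left(2962 + m\right)}$)
$\frac{n{\left(-1937 \right)}}{A{\left(-2398,I \right)}} = \frac{\frac{1}{2} \frac{1}{-1937} \frac{1}{2962 - 1937}}{-2766} = \frac{1}{2} \left(- \frac{1}{1937}\right) \frac{1}{1025} \left(- \frac{1}{2766}\right) = \left(- \frac{1}{3970850}\right) \left(- \frac{1}{2766}\right) = \frac{1}{10983371100}$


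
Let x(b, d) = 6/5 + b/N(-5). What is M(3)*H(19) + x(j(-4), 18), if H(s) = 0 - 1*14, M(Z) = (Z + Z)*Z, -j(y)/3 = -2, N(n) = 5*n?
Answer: -6276/25 ≈ -251.04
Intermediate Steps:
j(y) = 6 (j(y) = -3*(-2) = 6)
M(Z) = 2*Z² (M(Z) = (2*Z)*Z = 2*Z²)
H(s) = -14 (H(s) = 0 - 14 = -14)
x(b, d) = 6/5 - b/25 (x(b, d) = 6/5 + b/((5*(-5))) = 6*(⅕) + b/(-25) = 6/5 + b*(-1/25) = 6/5 - b/25)
M(3)*H(19) + x(j(-4), 18) = (2*3²)*(-14) + (6/5 - 1/25*6) = (2*9)*(-14) + (6/5 - 6/25) = 18*(-14) + 24/25 = -252 + 24/25 = -6276/25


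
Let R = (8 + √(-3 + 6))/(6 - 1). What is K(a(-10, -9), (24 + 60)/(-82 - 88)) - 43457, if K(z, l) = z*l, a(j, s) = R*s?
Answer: -18466201/425 + 378*√3/425 ≈ -43448.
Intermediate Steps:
R = 8/5 + √3/5 (R = (8 + √3)/5 = (8 + √3)*(⅕) = 8/5 + √3/5 ≈ 1.9464)
a(j, s) = s*(8/5 + √3/5) (a(j, s) = (8/5 + √3/5)*s = s*(8/5 + √3/5))
K(z, l) = l*z
K(a(-10, -9), (24 + 60)/(-82 - 88)) - 43457 = ((24 + 60)/(-82 - 88))*((⅕)*(-9)*(8 + √3)) - 43457 = (84/(-170))*(-72/5 - 9*√3/5) - 43457 = (84*(-1/170))*(-72/5 - 9*√3/5) - 43457 = -42*(-72/5 - 9*√3/5)/85 - 43457 = (3024/425 + 378*√3/425) - 43457 = -18466201/425 + 378*√3/425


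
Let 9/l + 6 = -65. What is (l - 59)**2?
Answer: 17623204/5041 ≈ 3496.0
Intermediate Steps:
l = -9/71 (l = 9/(-6 - 65) = 9/(-71) = 9*(-1/71) = -9/71 ≈ -0.12676)
(l - 59)**2 = (-9/71 - 59)**2 = (-4198/71)**2 = 17623204/5041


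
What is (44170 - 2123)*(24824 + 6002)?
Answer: 1296140822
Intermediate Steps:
(44170 - 2123)*(24824 + 6002) = 42047*30826 = 1296140822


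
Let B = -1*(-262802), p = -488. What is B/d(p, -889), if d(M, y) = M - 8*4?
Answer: -131401/260 ≈ -505.39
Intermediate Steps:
B = 262802
d(M, y) = -32 + M (d(M, y) = M - 32 = -32 + M)
B/d(p, -889) = 262802/(-32 - 488) = 262802/(-520) = 262802*(-1/520) = -131401/260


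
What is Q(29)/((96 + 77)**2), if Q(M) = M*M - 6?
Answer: 835/29929 ≈ 0.027899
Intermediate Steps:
Q(M) = -6 + M**2 (Q(M) = M**2 - 6 = -6 + M**2)
Q(29)/((96 + 77)**2) = (-6 + 29**2)/((96 + 77)**2) = (-6 + 841)/(173**2) = 835/29929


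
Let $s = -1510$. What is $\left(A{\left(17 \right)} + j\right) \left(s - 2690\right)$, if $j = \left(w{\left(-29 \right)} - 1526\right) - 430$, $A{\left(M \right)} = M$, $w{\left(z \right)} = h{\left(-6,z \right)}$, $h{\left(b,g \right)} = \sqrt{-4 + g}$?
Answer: $8143800 - 4200 i \sqrt{33} \approx 8.1438 \cdot 10^{6} - 24127.0 i$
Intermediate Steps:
$w{\left(z \right)} = \sqrt{-4 + z}$
$j = -1956 + i \sqrt{33}$ ($j = \left(\sqrt{-4 - 29} - 1526\right) - 430 = \left(\sqrt{-33} - 1526\right) - 430 = \left(i \sqrt{33} - 1526\right) - 430 = \left(-1526 + i \sqrt{33}\right) - 430 = -1956 + i \sqrt{33} \approx -1956.0 + 5.7446 i$)
$\left(A{\left(17 \right)} + j\right) \left(s - 2690\right) = \left(17 - \left(1956 - i \sqrt{33}\right)\right) \left(-1510 - 2690\right) = \left(-1939 + i \sqrt{33}\right) \left(-4200\right) = 8143800 - 4200 i \sqrt{33}$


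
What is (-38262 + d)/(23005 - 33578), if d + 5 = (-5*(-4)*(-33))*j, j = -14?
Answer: 29027/10573 ≈ 2.7454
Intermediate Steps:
d = 9235 (d = -5 + (-5*(-4)*(-33))*(-14) = -5 + (20*(-33))*(-14) = -5 - 660*(-14) = -5 + 9240 = 9235)
(-38262 + d)/(23005 - 33578) = (-38262 + 9235)/(23005 - 33578) = -29027/(-10573) = -29027*(-1/10573) = 29027/10573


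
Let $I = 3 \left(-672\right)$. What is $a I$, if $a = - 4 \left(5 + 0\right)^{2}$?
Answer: $201600$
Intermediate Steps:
$a = -100$ ($a = - 4 \cdot 5^{2} = \left(-4\right) 25 = -100$)
$I = -2016$
$a I = \left(-100\right) \left(-2016\right) = 201600$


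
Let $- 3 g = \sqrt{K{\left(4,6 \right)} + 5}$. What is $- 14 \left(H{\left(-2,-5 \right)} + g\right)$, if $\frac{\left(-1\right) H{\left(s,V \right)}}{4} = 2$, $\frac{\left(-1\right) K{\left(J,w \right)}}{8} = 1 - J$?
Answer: $112 + \frac{14 \sqrt{29}}{3} \approx 137.13$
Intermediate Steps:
$K{\left(J,w \right)} = -8 + 8 J$ ($K{\left(J,w \right)} = - 8 \left(1 - J\right) = -8 + 8 J$)
$H{\left(s,V \right)} = -8$ ($H{\left(s,V \right)} = \left(-4\right) 2 = -8$)
$g = - \frac{\sqrt{29}}{3}$ ($g = - \frac{\sqrt{\left(-8 + 8 \cdot 4\right) + 5}}{3} = - \frac{\sqrt{\left(-8 + 32\right) + 5}}{3} = - \frac{\sqrt{24 + 5}}{3} = - \frac{\sqrt{29}}{3} \approx -1.7951$)
$- 14 \left(H{\left(-2,-5 \right)} + g\right) = - 14 \left(-8 - \frac{\sqrt{29}}{3}\right) = 112 + \frac{14 \sqrt{29}}{3}$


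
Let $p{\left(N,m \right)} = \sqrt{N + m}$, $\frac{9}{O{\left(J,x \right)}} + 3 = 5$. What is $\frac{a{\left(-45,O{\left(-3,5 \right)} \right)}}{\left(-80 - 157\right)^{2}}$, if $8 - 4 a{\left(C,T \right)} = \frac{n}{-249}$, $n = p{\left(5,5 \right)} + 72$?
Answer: $\frac{172}{4662027} + \frac{\sqrt{10}}{55944324} \approx 3.695 \cdot 10^{-5}$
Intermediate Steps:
$O{\left(J,x \right)} = \frac{9}{2}$ ($O{\left(J,x \right)} = \frac{9}{-3 + 5} = \frac{9}{2}$)
$n = 72 + \sqrt{10}$ ($n = \sqrt{5 + 5} + 72 = \sqrt{10} + 72 = 72 + \sqrt{10} \approx 75.162$)
$a{\left(C,T \right)} = \frac{172}{83} + \frac{\sqrt{10}}{996}$ ($a{\left(C,T \right)} = 2 - \frac{\left(72 + \sqrt{10}\right) \frac{1}{-249}}{4} = 2 - \frac{\left(72 + \sqrt{10}\right) \left(- \frac{1}{249}\right)}{4} = 2 - \frac{- \frac{24}{83} - \frac{\sqrt{10}}{249}}{4} = 2 + \left(\frac{6}{83} + \frac{\sqrt{10}}{996}\right) = \frac{172}{83} + \frac{\sqrt{10}}{996}$)
$\frac{a{\left(-45,O{\left(-3,5 \right)} \right)}}{\left(-80 - 157\right)^{2}} = \frac{\frac{172}{83} + \frac{\sqrt{10}}{996}}{\left(-80 - 157\right)^{2}} = \frac{\frac{172}{83} + \frac{\sqrt{10}}{996}}{\left(-237\right)^{2}} = \frac{\frac{172}{83} + \frac{\sqrt{10}}{996}}{56169} = \left(\frac{172}{83} + \frac{\sqrt{10}}{996}\right) \frac{1}{56169} = \frac{172}{4662027} + \frac{\sqrt{10}}{55944324}$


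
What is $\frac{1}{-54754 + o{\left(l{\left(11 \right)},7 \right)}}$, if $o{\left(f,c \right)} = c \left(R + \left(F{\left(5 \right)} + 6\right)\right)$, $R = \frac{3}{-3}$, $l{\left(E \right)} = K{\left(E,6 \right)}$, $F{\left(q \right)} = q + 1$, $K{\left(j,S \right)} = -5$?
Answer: $- \frac{1}{54677} \approx -1.8289 \cdot 10^{-5}$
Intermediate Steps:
$F{\left(q \right)} = 1 + q$
$l{\left(E \right)} = -5$
$R = -1$ ($R = 3 \left(- \frac{1}{3}\right) = -1$)
$o{\left(f,c \right)} = 11 c$ ($o{\left(f,c \right)} = c \left(-1 + \left(\left(1 + 5\right) + 6\right)\right) = c \left(-1 + \left(6 + 6\right)\right) = c \left(-1 + 12\right) = c 11 = 11 c$)
$\frac{1}{-54754 + o{\left(l{\left(11 \right)},7 \right)}} = \frac{1}{-54754 + 11 \cdot 7} = \frac{1}{-54754 + 77} = \frac{1}{-54677} = - \frac{1}{54677}$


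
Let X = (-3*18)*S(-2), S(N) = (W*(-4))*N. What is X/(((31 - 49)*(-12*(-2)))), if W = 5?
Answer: 5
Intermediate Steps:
S(N) = -20*N (S(N) = (5*(-4))*N = -20*N)
X = -2160 (X = (-3*18)*(-20*(-2)) = -54*40 = -2160)
X/(((31 - 49)*(-12*(-2)))) = -2160*1/(24*(31 - 49)) = -2160/((-18*24)) = -2160/(-432) = -2160*(-1/432) = 5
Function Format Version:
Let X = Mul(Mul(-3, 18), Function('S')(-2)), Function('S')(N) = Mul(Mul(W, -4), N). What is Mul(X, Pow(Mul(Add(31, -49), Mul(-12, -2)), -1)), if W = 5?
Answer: 5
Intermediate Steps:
Function('S')(N) = Mul(-20, N) (Function('S')(N) = Mul(Mul(5, -4), N) = Mul(-20, N))
X = -2160 (X = Mul(Mul(-3, 18), Mul(-20, -2)) = Mul(-54, 40) = -2160)
Mul(X, Pow(Mul(Add(31, -49), Mul(-12, -2)), -1)) = Mul(-2160, Pow(Mul(Add(31, -49), Mul(-12, -2)), -1)) = Mul(-2160, Pow(Mul(-18, 24), -1)) = Mul(-2160, Pow(-432, -1)) = Mul(-2160, Rational(-1, 432)) = 5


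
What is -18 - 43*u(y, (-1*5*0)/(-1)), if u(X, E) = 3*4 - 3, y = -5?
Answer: -405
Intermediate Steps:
u(X, E) = 9 (u(X, E) = 12 - 3 = 9)
-18 - 43*u(y, (-1*5*0)/(-1)) = -18 - 43*9 = -18 - 387 = -405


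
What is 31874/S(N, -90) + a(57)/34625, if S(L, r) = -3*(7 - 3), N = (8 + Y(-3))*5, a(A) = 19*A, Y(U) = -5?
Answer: -551812127/207750 ≈ -2656.1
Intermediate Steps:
N = 15 (N = (8 - 5)*5 = 3*5 = 15)
S(L, r) = -12 (S(L, r) = -3*4 = -12)
31874/S(N, -90) + a(57)/34625 = 31874/(-12) + (19*57)/34625 = 31874*(-1/12) + 1083*(1/34625) = -15937/6 + 1083/34625 = -551812127/207750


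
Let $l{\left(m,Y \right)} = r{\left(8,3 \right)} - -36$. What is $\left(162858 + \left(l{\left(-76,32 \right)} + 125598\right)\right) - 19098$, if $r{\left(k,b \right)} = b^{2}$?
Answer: $269403$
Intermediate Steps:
$l{\left(m,Y \right)} = 45$ ($l{\left(m,Y \right)} = 3^{2} - -36 = 9 + 36 = 45$)
$\left(162858 + \left(l{\left(-76,32 \right)} + 125598\right)\right) - 19098 = \left(162858 + \left(45 + 125598\right)\right) - 19098 = \left(162858 + 125643\right) - 19098 = 288501 - 19098 = 269403$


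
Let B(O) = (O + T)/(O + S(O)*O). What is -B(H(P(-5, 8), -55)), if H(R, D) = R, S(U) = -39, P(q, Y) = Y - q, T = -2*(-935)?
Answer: 1883/494 ≈ 3.8117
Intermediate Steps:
T = 1870
B(O) = -(1870 + O)/(38*O) (B(O) = (O + 1870)/(O - 39*O) = (1870 + O)/((-38*O)) = (1870 + O)*(-1/(38*O)) = -(1870 + O)/(38*O))
-B(H(P(-5, 8), -55)) = -(-1870 - (8 - 1*(-5)))/(38*(8 - 1*(-5))) = -(-1870 - (8 + 5))/(38*(8 + 5)) = -(-1870 - 1*13)/(38*13) = -(-1870 - 13)/(38*13) = -(-1883)/(38*13) = -1*(-1883/494) = 1883/494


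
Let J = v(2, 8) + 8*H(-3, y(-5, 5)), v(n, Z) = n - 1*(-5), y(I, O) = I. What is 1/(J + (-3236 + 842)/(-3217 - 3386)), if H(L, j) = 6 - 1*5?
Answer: 2201/33813 ≈ 0.065093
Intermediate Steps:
v(n, Z) = 5 + n (v(n, Z) = n + 5 = 5 + n)
H(L, j) = 1 (H(L, j) = 6 - 5 = 1)
J = 15 (J = (5 + 2) + 8*1 = 7 + 8 = 15)
1/(J + (-3236 + 842)/(-3217 - 3386)) = 1/(15 + (-3236 + 842)/(-3217 - 3386)) = 1/(15 - 2394/(-6603)) = 1/(15 - 2394*(-1/6603)) = 1/(15 + 798/2201) = 1/(33813/2201) = 2201/33813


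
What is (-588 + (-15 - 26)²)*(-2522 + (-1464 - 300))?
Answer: -4684598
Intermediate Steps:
(-588 + (-15 - 26)²)*(-2522 + (-1464 - 300)) = (-588 + (-41)²)*(-2522 - 1764) = (-588 + 1681)*(-4286) = 1093*(-4286) = -4684598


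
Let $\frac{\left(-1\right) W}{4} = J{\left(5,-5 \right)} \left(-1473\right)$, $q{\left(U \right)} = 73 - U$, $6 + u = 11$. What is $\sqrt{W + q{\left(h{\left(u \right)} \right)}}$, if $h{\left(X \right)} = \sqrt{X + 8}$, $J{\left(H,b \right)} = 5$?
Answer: $\sqrt{29533 - \sqrt{13}} \approx 171.84$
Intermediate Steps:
$u = 5$ ($u = -6 + 11 = 5$)
$h{\left(X \right)} = \sqrt{8 + X}$
$W = 29460$ ($W = - 4 \cdot 5 \left(-1473\right) = \left(-4\right) \left(-7365\right) = 29460$)
$\sqrt{W + q{\left(h{\left(u \right)} \right)}} = \sqrt{29460 + \left(73 - \sqrt{8 + 5}\right)} = \sqrt{29460 + \left(73 - \sqrt{13}\right)} = \sqrt{29533 - \sqrt{13}}$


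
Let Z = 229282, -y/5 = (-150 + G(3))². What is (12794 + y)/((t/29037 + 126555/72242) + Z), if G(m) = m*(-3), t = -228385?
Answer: -238320766974894/480949953103393 ≈ -0.49552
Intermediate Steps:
G(m) = -3*m
y = -126405 (y = -5*(-150 - 3*3)² = -5*(-150 - 9)² = -5*(-159)² = -5*25281 = -126405)
(12794 + y)/((t/29037 + 126555/72242) + Z) = (12794 - 126405)/((-228385/29037 + 126555/72242) + 229282) = -113611/((-228385*1/29037 + 126555*(1/72242)) + 229282) = -113611/((-228385/29037 + 126555/72242) + 229282) = -113611/(-12824211635/2097690954 + 229282) = -113611/480949953103393/2097690954 = -113611*2097690954/480949953103393 = -238320766974894/480949953103393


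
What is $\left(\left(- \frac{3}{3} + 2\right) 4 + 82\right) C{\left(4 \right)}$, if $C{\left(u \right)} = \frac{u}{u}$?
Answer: $86$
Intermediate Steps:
$C{\left(u \right)} = 1$
$\left(\left(- \frac{3}{3} + 2\right) 4 + 82\right) C{\left(4 \right)} = \left(\left(- \frac{3}{3} + 2\right) 4 + 82\right) 1 = \left(\left(\left(-3\right) \frac{1}{3} + 2\right) 4 + 82\right) 1 = \left(\left(-1 + 2\right) 4 + 82\right) 1 = \left(1 \cdot 4 + 82\right) 1 = \left(4 + 82\right) 1 = 86 \cdot 1 = 86$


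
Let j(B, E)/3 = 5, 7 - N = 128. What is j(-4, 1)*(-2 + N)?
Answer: -1845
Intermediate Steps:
N = -121 (N = 7 - 1*128 = 7 - 128 = -121)
j(B, E) = 15 (j(B, E) = 3*5 = 15)
j(-4, 1)*(-2 + N) = 15*(-2 - 121) = 15*(-123) = -1845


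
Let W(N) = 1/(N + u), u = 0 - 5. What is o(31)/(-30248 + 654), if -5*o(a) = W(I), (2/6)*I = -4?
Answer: -1/2515490 ≈ -3.9754e-7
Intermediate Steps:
I = -12 (I = 3*(-4) = -12)
u = -5
W(N) = 1/(-5 + N) (W(N) = 1/(N - 5) = 1/(-5 + N))
o(a) = 1/85 (o(a) = -1/(5*(-5 - 12)) = -1/5/(-17) = -1/5*(-1/17) = 1/85)
o(31)/(-30248 + 654) = 1/(85*(-30248 + 654)) = (1/85)/(-29594) = (1/85)*(-1/29594) = -1/2515490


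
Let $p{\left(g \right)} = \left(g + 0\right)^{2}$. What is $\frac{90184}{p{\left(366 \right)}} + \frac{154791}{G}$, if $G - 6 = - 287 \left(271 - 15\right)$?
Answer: $- \frac{3527431363}{2460302874} \approx -1.4337$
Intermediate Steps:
$p{\left(g \right)} = g^{2}$
$G = -73466$ ($G = 6 - 287 \left(271 - 15\right) = 6 - 73472 = -73466$)
$\frac{90184}{p{\left(366 \right)}} + \frac{154791}{G} = \frac{90184}{366^{2}} + \frac{154791}{-73466} = \frac{90184}{133956} + 154791 \left(- \frac{1}{73466}\right) = 90184 \cdot \frac{1}{133956} - \frac{154791}{73466} = \frac{22546}{33489} - \frac{154791}{73466} = - \frac{3527431363}{2460302874}$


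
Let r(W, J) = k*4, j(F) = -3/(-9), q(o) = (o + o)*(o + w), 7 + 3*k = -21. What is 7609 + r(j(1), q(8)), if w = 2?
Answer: 22715/3 ≈ 7571.7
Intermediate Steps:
k = -28/3 (k = -7/3 + (⅓)*(-21) = -7/3 - 7 = -28/3 ≈ -9.3333)
q(o) = 2*o*(2 + o) (q(o) = (o + o)*(o + 2) = (2*o)*(2 + o) = 2*o*(2 + o))
j(F) = ⅓ (j(F) = -3*(-⅑) = ⅓)
r(W, J) = -112/3 (r(W, J) = -28/3*4 = -112/3)
7609 + r(j(1), q(8)) = 7609 - 112/3 = 22715/3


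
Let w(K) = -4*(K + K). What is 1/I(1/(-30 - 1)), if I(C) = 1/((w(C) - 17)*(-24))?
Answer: 12456/31 ≈ 401.81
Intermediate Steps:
w(K) = -8*K
I(C) = -1/(24*(-17 - 8*C)) (I(C) = 1/(-8*C - 17*(-24)) = -1/24/(-17 - 8*C) = -1/(24*(-17 - 8*C)))
1/I(1/(-30 - 1)) = 1/(1/(24*(17 + 8/(-30 - 1)))) = 1/(1/(24*(17 + 8/(-31)))) = 1/(1/(24*(17 + 8*(-1/31)))) = 1/(1/(24*(17 - 8/31))) = 1/(1/(24*(519/31))) = 1/((1/24)*(31/519)) = 1/(31/12456) = 12456/31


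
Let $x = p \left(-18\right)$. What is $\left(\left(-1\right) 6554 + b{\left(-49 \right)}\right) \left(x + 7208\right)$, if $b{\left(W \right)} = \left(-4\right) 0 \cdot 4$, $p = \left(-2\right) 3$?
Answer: $-47949064$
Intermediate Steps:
$p = -6$
$b{\left(W \right)} = 0$ ($b{\left(W \right)} = 0 \cdot 4 = 0$)
$x = 108$ ($x = \left(-6\right) \left(-18\right) = 108$)
$\left(\left(-1\right) 6554 + b{\left(-49 \right)}\right) \left(x + 7208\right) = \left(\left(-1\right) 6554 + 0\right) \left(108 + 7208\right) = \left(-6554 + 0\right) 7316 = \left(-6554\right) 7316 = -47949064$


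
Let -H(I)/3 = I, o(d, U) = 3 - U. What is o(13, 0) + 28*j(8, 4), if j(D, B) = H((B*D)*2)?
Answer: -5373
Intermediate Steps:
H(I) = -3*I
j(D, B) = -6*B*D (j(D, B) = -3*B*D*2 = -6*B*D)
o(13, 0) + 28*j(8, 4) = (3 - 1*0) + 28*(-6*4*8) = (3 + 0) + 28*(-192) = 3 - 5376 = -5373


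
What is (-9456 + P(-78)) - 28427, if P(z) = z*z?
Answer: -31799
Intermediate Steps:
P(z) = z²
(-9456 + P(-78)) - 28427 = (-9456 + (-78)²) - 28427 = (-9456 + 6084) - 28427 = -3372 - 28427 = -31799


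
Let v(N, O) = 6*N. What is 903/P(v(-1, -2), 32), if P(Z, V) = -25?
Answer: -903/25 ≈ -36.120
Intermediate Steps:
903/P(v(-1, -2), 32) = 903/(-25) = 903*(-1/25) = -903/25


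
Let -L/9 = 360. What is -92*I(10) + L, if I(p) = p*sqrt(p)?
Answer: -3240 - 920*sqrt(10) ≈ -6149.3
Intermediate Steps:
I(p) = p**(3/2)
L = -3240 (L = -9*360 = -3240)
-92*I(10) + L = -920*sqrt(10) - 3240 = -3240 - 920*sqrt(10)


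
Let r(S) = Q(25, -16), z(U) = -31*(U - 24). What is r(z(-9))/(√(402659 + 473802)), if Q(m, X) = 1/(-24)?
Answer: -√876461/21035064 ≈ -4.4506e-5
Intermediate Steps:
Q(m, X) = -1/24
z(U) = 744 - 31*U (z(U) = -31*(-24 + U) = 744 - 31*U)
r(S) = -1/24
r(z(-9))/(√(402659 + 473802)) = -1/(24*√(402659 + 473802)) = -√876461/876461/24 = -√876461/21035064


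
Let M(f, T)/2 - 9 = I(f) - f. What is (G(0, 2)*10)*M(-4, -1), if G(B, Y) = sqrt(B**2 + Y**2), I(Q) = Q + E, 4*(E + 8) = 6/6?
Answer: 50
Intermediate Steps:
E = -31/4 (E = -8 + (6/6)/4 = -8 + (6*(1/6))/4 = -8 + (1/4)*1 = -8 + 1/4 = -31/4 ≈ -7.7500)
I(Q) = -31/4 + Q (I(Q) = Q - 31/4 = -31/4 + Q)
M(f, T) = 5/2 (M(f, T) = 18 + 2*((-31/4 + f) - f) = 18 + 2*(-31/4) = 18 - 31/2 = 5/2)
(G(0, 2)*10)*M(-4, -1) = (sqrt(0**2 + 2**2)*10)*(5/2) = (sqrt(0 + 4)*10)*(5/2) = (sqrt(4)*10)*(5/2) = (2*10)*(5/2) = 20*(5/2) = 50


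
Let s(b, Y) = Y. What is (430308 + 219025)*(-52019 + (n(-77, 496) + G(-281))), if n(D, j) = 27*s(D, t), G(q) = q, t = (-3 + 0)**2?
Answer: -33802327981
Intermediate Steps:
t = 9 (t = (-3)**2 = 9)
n(D, j) = 243 (n(D, j) = 27*9 = 243)
(430308 + 219025)*(-52019 + (n(-77, 496) + G(-281))) = (430308 + 219025)*(-52019 + (243 - 281)) = 649333*(-52019 - 38) = 649333*(-52057) = -33802327981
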